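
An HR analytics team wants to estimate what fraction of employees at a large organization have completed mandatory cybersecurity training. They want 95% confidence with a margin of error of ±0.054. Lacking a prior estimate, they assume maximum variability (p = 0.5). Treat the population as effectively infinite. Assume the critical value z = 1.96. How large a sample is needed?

330

With p = 0.5, p(1−p) = 0.25.
n = z²·p(1−p)/E² = 1.96² × 0.2500 / 0.054² = 3.8416 × 0.2500 / 0.002916 ≈ 329.36.
Rounding up gives n = 330.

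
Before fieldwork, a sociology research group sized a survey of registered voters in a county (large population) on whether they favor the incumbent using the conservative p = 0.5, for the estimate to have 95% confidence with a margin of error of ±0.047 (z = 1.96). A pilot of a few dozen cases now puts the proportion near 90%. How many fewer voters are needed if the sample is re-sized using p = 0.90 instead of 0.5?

Conservative (p = 0.5): n = 1.96² × 0.25 / 0.047² ≈ 434.77 → 435.
Using p = 0.90: p(1−p) = 0.0900, so n = 1.96² × 0.0900 / 0.047² ≈ 156.52 → 157.
Reduction: 435 − 157 = 278.

278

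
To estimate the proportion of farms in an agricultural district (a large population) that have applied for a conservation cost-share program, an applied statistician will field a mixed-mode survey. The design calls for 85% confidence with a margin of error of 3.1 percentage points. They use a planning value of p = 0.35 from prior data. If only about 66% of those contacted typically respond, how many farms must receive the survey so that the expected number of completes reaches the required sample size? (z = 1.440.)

Completed interviews needed: n₀ = 1.440² × 0.2275 / 0.031² ≈ 490.89 → 491.
At a 66% response rate, contacts needed = 491 / 0.66 ≈ 743.94 → 744.

744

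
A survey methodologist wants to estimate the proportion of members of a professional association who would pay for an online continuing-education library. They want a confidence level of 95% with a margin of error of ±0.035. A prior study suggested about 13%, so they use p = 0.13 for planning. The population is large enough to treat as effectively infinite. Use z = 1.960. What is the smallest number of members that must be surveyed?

355

With p = 0.13, p(1−p) = 0.1131.
n = z²·p(1−p)/E² = 1.960² × 0.1131 / 0.035² = 3.8416 × 0.1131 / 0.001225 ≈ 354.68.
Rounding up gives n = 355.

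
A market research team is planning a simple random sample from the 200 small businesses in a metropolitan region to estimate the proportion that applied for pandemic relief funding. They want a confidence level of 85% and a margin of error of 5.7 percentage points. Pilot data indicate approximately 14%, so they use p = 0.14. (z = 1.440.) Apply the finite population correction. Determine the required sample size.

Unadjusted: n₀ = 1.440² × 0.14 × 0.86 / 0.057² ≈ 76.84, so n₀ = 77.
Finite population correction with N = 200: n = n₀ / (1 + (n₀−1)/N) = 77 / (1 + 76/200) = 77 / 1.3800 ≈ 55.80.
Rounding up, n = 56.

56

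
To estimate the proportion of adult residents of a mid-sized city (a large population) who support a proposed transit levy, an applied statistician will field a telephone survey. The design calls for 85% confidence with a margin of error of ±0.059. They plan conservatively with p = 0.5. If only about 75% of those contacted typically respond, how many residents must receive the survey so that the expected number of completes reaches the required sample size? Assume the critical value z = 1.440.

199

Completed interviews needed: n₀ = 1.440² × 0.2500 / 0.059² ≈ 148.92 → 149.
At a 75% response rate, contacts needed = 149 / 0.75 ≈ 198.67 → 199.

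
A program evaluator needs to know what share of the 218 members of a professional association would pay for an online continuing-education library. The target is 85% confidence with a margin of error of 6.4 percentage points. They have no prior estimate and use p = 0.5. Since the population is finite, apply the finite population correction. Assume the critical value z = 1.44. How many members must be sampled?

Unadjusted: n₀ = 1.44² × 0.50 × 0.50 / 0.064² ≈ 126.56, so n₀ = 127.
Finite population correction with N = 218: n = n₀ / (1 + (n₀−1)/N) = 127 / (1 + 126/218) = 127 / 1.5780 ≈ 80.48.
Rounding up, n = 81.

81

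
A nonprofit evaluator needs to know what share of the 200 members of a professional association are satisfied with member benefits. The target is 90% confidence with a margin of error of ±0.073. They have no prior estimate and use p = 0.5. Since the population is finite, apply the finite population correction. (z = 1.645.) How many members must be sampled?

78

Unadjusted: n₀ = 1.645² × 0.50 × 0.50 / 0.073² ≈ 126.95, so n₀ = 127.
Finite population correction with N = 200: n = n₀ / (1 + (n₀−1)/N) = 127 / (1 + 126/200) = 127 / 1.6300 ≈ 77.91.
Rounding up, n = 78.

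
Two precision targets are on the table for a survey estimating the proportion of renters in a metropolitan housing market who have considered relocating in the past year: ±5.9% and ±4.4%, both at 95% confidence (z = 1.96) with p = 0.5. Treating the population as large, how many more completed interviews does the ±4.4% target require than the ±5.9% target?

At ±5.9%: n = 1.96² × 0.2500 / 0.059² ≈ 275.90 → 276.
At ±4.4%: n = 1.96² × 0.2500 / 0.044² ≈ 496.07 → 497.
Additional respondents: 497 − 276 = 221.

221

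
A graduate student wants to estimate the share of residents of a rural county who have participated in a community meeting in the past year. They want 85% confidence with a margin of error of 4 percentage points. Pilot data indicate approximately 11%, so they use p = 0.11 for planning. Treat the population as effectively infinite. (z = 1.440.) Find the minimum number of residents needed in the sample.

127

With p = 0.11, p(1−p) = 0.0979.
n = z²·p(1−p)/E² = 1.440² × 0.0979 / 0.040² = 2.0736 × 0.0979 / 0.001600 ≈ 126.88.
Rounding up gives n = 127.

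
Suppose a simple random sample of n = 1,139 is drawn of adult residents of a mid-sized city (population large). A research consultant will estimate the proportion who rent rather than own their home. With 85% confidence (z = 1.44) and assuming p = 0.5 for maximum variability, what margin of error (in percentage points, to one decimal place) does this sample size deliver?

2.1

SE(p̂) = √[p(1−p)/n] = √[0.2500/1139] = 0.01482.
E = z × SE = 1.44 × 0.01482 = 0.02133, or 2.1 percentage points.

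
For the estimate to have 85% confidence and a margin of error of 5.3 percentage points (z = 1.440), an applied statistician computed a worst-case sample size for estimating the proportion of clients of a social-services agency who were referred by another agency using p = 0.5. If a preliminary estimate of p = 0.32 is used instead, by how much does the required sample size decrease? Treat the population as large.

Conservative (p = 0.5): n = 1.440² × 0.25 / 0.053² ≈ 184.55 → 185.
Using p = 0.32: p(1−p) = 0.2176, so n = 1.440² × 0.2176 / 0.053² ≈ 160.63 → 161.
Reduction: 185 − 161 = 24.

24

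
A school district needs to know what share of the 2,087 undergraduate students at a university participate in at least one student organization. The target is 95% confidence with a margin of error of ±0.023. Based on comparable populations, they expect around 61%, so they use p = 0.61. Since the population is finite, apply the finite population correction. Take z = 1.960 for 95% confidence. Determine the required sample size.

Unadjusted: n₀ = 1.960² × 0.61 × 0.39 / 0.023² ≈ 1727.63, so n₀ = 1728.
Finite population correction with N = 2,087: n = n₀ / (1 + (n₀−1)/N) = 1728 / (1 + 1727/2087) = 1728 / 1.8275 ≈ 945.55.
Rounding up, n = 946.

946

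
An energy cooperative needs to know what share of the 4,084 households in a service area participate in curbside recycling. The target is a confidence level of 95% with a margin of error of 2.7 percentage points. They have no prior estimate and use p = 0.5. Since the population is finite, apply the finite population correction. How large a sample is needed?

997

For 95% confidence, z = 1.96.
Unadjusted: n₀ = 1.96² × 0.50 × 0.50 / 0.027² ≈ 1317.42, so n₀ = 1318.
Finite population correction with N = 4,084: n = n₀ / (1 + (n₀−1)/N) = 1318 / (1 + 1317/4084) = 1318 / 1.3225 ≈ 996.61.
Rounding up, n = 997.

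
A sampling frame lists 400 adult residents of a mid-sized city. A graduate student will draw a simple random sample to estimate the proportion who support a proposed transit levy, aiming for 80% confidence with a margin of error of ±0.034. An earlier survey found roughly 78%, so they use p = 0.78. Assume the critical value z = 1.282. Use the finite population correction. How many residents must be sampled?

Unadjusted: n₀ = 1.282² × 0.78 × 0.22 / 0.034² ≈ 243.97, so n₀ = 244.
Finite population correction with N = 400: n = n₀ / (1 + (n₀−1)/N) = 244 / (1 + 243/400) = 244 / 1.6075 ≈ 151.79.
Rounding up, n = 152.

152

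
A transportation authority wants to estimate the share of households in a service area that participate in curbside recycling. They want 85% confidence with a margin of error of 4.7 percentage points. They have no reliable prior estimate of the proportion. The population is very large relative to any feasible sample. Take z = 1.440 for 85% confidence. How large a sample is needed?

With no prior estimate, use p = 0.5, giving p(1−p) = 0.25.
n = z²·p(1−p)/E² = 1.440² × 0.2500 / 0.047² = 2.0736 × 0.2500 / 0.002209 ≈ 234.68.
Rounding up gives n = 235.

235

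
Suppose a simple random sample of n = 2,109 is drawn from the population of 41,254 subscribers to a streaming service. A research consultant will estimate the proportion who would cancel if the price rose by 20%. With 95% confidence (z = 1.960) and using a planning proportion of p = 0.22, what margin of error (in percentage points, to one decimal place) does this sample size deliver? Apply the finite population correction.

Finite-population factor: (N−n)/(N−1) = (41254−2109)/(41254−1) = 0.9489.
SE(p̂) = √[p(1−p)/n · (N−n)/(N−1)] = √[0.1716/2109 × 0.9489] = 0.00879.
E = z × SE = 1.960 × 0.00879 = 0.01722 ≈ 1.7 percentage points.

1.7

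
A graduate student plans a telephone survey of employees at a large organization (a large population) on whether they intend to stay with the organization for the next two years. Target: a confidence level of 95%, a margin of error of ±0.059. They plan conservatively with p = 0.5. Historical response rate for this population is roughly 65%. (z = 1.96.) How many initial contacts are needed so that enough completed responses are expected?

Completed interviews needed: n₀ = 1.96² × 0.2500 / 0.059² ≈ 275.90 → 276.
At a 65% response rate, contacts needed = 276 / 0.65 ≈ 424.62 → 425.

425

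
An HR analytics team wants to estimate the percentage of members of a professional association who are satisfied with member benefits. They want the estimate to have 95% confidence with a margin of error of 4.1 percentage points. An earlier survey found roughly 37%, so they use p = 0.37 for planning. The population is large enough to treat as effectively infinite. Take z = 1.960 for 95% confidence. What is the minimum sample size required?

533

With p = 0.37, p(1−p) = 0.2331.
n = z²·p(1−p)/E² = 1.960² × 0.2331 / 0.041² = 3.8416 × 0.2331 / 0.001681 ≈ 532.70.
Rounding up gives n = 533.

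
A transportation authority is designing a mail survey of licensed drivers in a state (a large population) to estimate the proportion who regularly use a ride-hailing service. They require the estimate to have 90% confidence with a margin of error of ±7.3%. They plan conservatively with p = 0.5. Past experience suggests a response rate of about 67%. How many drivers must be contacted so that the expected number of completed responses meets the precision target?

For 90% confidence, z = 1.645.
Completed interviews needed: n₀ = 1.645² × 0.2500 / 0.073² ≈ 126.95 → 127.
At a 67% response rate, contacts needed = 127 / 0.67 ≈ 189.55 → 190.

190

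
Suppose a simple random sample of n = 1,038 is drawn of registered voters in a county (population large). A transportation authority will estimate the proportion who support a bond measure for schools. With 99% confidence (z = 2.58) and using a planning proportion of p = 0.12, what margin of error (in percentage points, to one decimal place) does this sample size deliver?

SE(p̂) = √[p(1−p)/n] = √[0.1056/1038] = 0.01009.
E = z × SE = 2.58 × 0.01009 = 0.02602, or 2.6 percentage points.

2.6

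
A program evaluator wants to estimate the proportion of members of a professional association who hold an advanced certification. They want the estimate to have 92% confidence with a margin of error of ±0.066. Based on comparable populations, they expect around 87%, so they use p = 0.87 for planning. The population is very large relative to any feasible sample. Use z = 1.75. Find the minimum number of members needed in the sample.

With p = 0.87, p(1−p) = 0.1131.
n = z²·p(1−p)/E² = 1.75² × 0.1131 / 0.066² = 3.0625 × 0.1131 / 0.004356 ≈ 79.52.
Rounding up gives n = 80.

80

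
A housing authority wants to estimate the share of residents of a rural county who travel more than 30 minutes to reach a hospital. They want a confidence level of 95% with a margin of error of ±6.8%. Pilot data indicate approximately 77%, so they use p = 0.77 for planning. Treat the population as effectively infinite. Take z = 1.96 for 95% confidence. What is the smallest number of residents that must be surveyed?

148

With p = 0.77, p(1−p) = 0.1771.
n = z²·p(1−p)/E² = 1.96² × 0.1771 / 0.068² = 3.8416 × 0.1771 / 0.004624 ≈ 147.13.
Rounding up gives n = 148.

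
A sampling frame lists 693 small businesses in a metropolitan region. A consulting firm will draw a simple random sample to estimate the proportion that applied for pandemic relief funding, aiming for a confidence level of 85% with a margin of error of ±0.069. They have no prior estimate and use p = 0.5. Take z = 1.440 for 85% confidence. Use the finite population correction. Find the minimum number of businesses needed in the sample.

Unadjusted: n₀ = 1.440² × 0.50 × 0.50 / 0.069² ≈ 108.88, so n₀ = 109.
Finite population correction with N = 693: n = n₀ / (1 + (n₀−1)/N) = 109 / (1 + 108/693) = 109 / 1.1558 ≈ 94.30.
Rounding up, n = 95.

95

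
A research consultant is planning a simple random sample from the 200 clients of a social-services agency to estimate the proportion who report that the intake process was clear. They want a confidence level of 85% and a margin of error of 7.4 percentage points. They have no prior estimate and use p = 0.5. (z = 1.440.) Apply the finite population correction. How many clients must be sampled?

Unadjusted: n₀ = 1.440² × 0.50 × 0.50 / 0.074² ≈ 94.67, so n₀ = 95.
Finite population correction with N = 200: n = n₀ / (1 + (n₀−1)/N) = 95 / (1 + 94/200) = 95 / 1.4700 ≈ 64.63.
Rounding up, n = 65.

65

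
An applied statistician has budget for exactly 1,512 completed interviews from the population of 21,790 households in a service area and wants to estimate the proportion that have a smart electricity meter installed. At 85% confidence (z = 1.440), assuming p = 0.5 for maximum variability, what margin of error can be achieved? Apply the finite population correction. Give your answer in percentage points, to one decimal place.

1.8

Finite-population factor: (N−n)/(N−1) = (21790−1512)/(21790−1) = 0.9307.
SE(p̂) = √[p(1−p)/n · (N−n)/(N−1)] = √[0.2500/1512 × 0.9307] = 0.01240.
E = z × SE = 1.440 × 0.01240 = 0.01786 ≈ 1.8 percentage points.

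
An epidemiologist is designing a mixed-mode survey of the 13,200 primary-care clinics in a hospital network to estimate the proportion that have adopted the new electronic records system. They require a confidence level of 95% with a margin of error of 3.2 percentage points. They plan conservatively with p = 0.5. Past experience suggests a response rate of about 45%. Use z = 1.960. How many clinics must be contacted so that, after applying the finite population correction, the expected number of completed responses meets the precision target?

Completed interviews needed (unadjusted): n₀ = 1.960² × 0.2500 / 0.032² ≈ 937.89 → 938.
FPC for N = 13,200: n = 938 / (1 + 937/13200) = 938 / 1.0710 ≈ 875.83 → 876.
At a 45% response rate, contacts needed = 876 / 0.45 ≈ 1946.67 → 1947.

1947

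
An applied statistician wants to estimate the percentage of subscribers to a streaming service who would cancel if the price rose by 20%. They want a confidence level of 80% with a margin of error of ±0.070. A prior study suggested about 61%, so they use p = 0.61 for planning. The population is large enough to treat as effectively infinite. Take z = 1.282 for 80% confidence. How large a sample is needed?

80

With p = 0.61, p(1−p) = 0.2379.
n = z²·p(1−p)/E² = 1.282² × 0.2379 / 0.070² = 1.6435 × 0.2379 / 0.004900 ≈ 79.79.
Rounding up gives n = 80.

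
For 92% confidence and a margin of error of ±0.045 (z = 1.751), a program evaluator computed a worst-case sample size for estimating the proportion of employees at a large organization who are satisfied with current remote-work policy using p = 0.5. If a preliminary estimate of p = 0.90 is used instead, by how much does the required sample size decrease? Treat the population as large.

Conservative (p = 0.5): n = 1.751² × 0.25 / 0.045² ≈ 378.52 → 379.
Using p = 0.90: p(1−p) = 0.0900, so n = 1.751² × 0.0900 / 0.045² ≈ 136.27 → 137.
Reduction: 379 − 137 = 242.

242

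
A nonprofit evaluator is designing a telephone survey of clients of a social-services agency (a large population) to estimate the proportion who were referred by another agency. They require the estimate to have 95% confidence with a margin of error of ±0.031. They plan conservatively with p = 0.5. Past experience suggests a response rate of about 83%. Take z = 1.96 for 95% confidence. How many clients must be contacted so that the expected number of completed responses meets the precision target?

Completed interviews needed: n₀ = 1.96² × 0.2500 / 0.031² ≈ 999.38 → 1000.
At an 83% response rate, contacts needed = 1000 / 0.83 ≈ 1204.82 → 1205.

1205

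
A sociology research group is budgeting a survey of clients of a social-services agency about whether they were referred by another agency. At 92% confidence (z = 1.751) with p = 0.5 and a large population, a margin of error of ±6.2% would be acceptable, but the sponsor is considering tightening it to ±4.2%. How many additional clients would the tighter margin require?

At ±6.2%: n = 1.751² × 0.2500 / 0.062² ≈ 199.40 → 200.
At ±4.2%: n = 1.751² × 0.2500 / 0.042² ≈ 434.52 → 435.
Additional respondents: 435 − 200 = 235.

235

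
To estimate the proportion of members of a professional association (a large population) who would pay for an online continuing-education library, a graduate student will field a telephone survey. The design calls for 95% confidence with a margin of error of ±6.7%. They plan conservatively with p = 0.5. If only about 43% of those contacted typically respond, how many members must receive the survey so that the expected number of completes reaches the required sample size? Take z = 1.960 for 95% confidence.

Completed interviews needed: n₀ = 1.960² × 0.2500 / 0.067² ≈ 213.95 → 214.
At a 43% response rate, contacts needed = 214 / 0.43 ≈ 497.67 → 498.

498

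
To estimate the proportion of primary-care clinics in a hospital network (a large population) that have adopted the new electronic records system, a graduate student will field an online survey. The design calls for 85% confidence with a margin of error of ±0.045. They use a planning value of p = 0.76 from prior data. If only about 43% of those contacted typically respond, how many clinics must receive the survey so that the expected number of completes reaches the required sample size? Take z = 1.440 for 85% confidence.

435

Completed interviews needed: n₀ = 1.440² × 0.1824 / 0.045² ≈ 186.78 → 187.
At a 43% response rate, contacts needed = 187 / 0.43 ≈ 434.88 → 435.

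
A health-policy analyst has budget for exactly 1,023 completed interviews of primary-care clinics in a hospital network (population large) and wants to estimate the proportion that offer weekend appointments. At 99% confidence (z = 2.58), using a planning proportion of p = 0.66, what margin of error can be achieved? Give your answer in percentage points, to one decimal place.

3.8

SE(p̂) = √[p(1−p)/n] = √[0.2244/1023] = 0.01481.
E = z × SE = 2.58 × 0.01481 = 0.03821, or 3.8 percentage points.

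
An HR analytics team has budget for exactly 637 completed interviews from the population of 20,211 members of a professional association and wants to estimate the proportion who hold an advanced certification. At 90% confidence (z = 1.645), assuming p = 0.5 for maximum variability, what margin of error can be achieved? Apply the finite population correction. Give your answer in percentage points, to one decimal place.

3.2

Finite-population factor: (N−n)/(N−1) = (20211−637)/(20211−1) = 0.9685.
SE(p̂) = √[p(1−p)/n · (N−n)/(N−1)] = √[0.2500/637 × 0.9685] = 0.01950.
E = z × SE = 1.645 × 0.01950 = 0.03207 ≈ 3.2 percentage points.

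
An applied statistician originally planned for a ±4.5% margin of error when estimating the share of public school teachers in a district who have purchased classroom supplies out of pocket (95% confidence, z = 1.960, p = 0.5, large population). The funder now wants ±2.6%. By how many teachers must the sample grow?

At ±4.5%: n = 1.960² × 0.2500 / 0.045² ≈ 474.27 → 475.
At ±2.6%: n = 1.960² × 0.2500 / 0.026² ≈ 1420.71 → 1421.
Additional respondents: 1421 − 475 = 946.

946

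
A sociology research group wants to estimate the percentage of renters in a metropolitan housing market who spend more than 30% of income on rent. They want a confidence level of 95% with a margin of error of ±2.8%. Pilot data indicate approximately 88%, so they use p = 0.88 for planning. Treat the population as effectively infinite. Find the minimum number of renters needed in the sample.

For 95% confidence, z = 1.96.
With p = 0.88, p(1−p) = 0.1056.
n = z²·p(1−p)/E² = 1.96² × 0.1056 / 0.028² = 3.8416 × 0.1056 / 0.000784 ≈ 517.44.
Rounding up gives n = 518.

518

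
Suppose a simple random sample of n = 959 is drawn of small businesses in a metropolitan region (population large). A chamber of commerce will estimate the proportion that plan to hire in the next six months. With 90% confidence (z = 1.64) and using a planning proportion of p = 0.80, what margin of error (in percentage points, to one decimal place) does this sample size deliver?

SE(p̂) = √[p(1−p)/n] = √[0.1600/959] = 0.01292.
E = z × SE = 1.64 × 0.01292 = 0.02118, or 2.1 percentage points.

2.1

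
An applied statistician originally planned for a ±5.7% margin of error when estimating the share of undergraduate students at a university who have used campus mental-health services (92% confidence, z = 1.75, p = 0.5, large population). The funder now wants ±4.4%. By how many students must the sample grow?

At ±5.7%: n = 1.75² × 0.2500 / 0.057² ≈ 235.65 → 236.
At ±4.4%: n = 1.75² × 0.2500 / 0.044² ≈ 395.47 → 396.
Additional respondents: 396 − 236 = 160.

160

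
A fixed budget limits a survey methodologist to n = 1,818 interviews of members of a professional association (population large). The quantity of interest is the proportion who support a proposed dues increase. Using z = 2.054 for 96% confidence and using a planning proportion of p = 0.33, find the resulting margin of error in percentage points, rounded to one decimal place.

2.3

SE(p̂) = √[p(1−p)/n] = √[0.2211/1818] = 0.01103.
E = z × SE = 2.054 × 0.01103 = 0.02265, or 2.3 percentage points.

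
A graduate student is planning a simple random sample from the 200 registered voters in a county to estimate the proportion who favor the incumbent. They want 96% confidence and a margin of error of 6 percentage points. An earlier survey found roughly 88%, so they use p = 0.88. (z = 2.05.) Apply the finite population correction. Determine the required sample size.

Unadjusted: n₀ = 2.05² × 0.88 × 0.12 / 0.060² ≈ 123.27, so n₀ = 124.
Finite population correction with N = 200: n = n₀ / (1 + (n₀−1)/N) = 124 / (1 + 123/200) = 124 / 1.6150 ≈ 76.78.
Rounding up, n = 77.

77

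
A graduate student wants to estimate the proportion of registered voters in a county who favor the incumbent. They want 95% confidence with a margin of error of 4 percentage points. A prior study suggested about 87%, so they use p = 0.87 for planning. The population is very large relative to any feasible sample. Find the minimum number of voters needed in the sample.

272

For 95% confidence, z = 1.96.
With p = 0.87, p(1−p) = 0.1131.
n = z²·p(1−p)/E² = 1.96² × 0.1131 / 0.040² = 3.8416 × 0.1131 / 0.001600 ≈ 271.55.
Rounding up gives n = 272.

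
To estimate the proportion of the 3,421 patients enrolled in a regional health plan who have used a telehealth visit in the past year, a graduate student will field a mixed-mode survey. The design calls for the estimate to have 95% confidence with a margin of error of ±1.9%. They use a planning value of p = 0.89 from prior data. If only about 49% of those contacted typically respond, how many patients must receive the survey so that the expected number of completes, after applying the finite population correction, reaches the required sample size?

For 95% confidence, z = 1.960.
Completed interviews needed (unadjusted): n₀ = 1.960² × 0.0979 / 0.019² ≈ 1041.81 → 1042.
FPC for N = 3,421: n = 1042 / (1 + 1041/3421) = 1042 / 1.3043 ≈ 798.90 → 799.
At a 49% response rate, contacts needed = 799 / 0.49 ≈ 1630.61 → 1631.

1631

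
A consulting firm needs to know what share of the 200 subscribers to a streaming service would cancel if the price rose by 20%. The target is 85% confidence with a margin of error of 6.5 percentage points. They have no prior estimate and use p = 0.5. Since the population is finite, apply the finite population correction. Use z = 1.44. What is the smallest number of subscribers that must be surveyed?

77

Unadjusted: n₀ = 1.44² × 0.50 × 0.50 / 0.065² ≈ 122.70, so n₀ = 123.
Finite population correction with N = 200: n = n₀ / (1 + (n₀−1)/N) = 123 / (1 + 122/200) = 123 / 1.6100 ≈ 76.40.
Rounding up, n = 77.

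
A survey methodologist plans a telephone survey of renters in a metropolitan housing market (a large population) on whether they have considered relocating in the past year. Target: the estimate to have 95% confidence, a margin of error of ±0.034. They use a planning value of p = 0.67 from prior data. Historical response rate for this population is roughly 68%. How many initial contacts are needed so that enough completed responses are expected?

For 95% confidence, z = 1.960.
Completed interviews needed: n₀ = 1.960² × 0.2211 / 0.034² ≈ 734.76 → 735.
At a 68% response rate, contacts needed = 735 / 0.68 ≈ 1080.88 → 1081.

1081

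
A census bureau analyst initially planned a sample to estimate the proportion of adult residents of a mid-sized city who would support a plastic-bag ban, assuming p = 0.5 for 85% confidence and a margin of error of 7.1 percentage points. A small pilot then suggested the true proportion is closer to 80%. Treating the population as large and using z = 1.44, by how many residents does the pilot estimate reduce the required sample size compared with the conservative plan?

37

Conservative (p = 0.5): n = 1.44² × 0.25 / 0.071² ≈ 102.84 → 103.
Using p = 0.80: p(1−p) = 0.1600, so n = 1.44² × 0.1600 / 0.071² ≈ 65.82 → 66.
Reduction: 103 − 66 = 37.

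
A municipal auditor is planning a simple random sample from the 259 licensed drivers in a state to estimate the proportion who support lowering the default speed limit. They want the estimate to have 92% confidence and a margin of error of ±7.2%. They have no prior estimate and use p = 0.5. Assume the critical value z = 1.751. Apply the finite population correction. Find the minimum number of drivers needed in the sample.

Unadjusted: n₀ = 1.751² × 0.50 × 0.50 / 0.072² ≈ 147.86, so n₀ = 148.
Finite population correction with N = 259: n = n₀ / (1 + (n₀−1)/N) = 148 / (1 + 147/259) = 148 / 1.5676 ≈ 94.41.
Rounding up, n = 95.

95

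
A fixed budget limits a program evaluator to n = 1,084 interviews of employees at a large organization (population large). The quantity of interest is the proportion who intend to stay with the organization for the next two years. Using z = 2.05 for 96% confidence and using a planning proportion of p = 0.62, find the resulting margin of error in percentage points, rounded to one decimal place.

3.0

SE(p̂) = √[p(1−p)/n] = √[0.2356/1084] = 0.01474.
E = z × SE = 2.05 × 0.01474 = 0.03022, or 3.0 percentage points.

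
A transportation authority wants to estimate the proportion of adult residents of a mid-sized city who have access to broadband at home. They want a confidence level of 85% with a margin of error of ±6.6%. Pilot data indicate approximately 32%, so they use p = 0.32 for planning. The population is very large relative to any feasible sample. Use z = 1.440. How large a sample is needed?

With p = 0.32, p(1−p) = 0.2176.
n = z²·p(1−p)/E² = 1.440² × 0.2176 / 0.066² = 2.0736 × 0.2176 / 0.004356 ≈ 103.58.
Rounding up gives n = 104.

104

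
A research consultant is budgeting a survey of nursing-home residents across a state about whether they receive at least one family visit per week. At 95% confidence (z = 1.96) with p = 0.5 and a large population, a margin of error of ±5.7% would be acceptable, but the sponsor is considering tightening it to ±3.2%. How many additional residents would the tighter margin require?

At ±5.7%: n = 1.96² × 0.2500 / 0.057² ≈ 295.60 → 296.
At ±3.2%: n = 1.96² × 0.2500 / 0.032² ≈ 937.89 → 938.
Additional respondents: 938 − 296 = 642.

642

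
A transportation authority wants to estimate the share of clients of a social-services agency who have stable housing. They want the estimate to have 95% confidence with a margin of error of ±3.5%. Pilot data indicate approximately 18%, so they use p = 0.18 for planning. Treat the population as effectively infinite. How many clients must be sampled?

463

For 95% confidence, z = 1.960.
With p = 0.18, p(1−p) = 0.1476.
n = z²·p(1−p)/E² = 1.960² × 0.1476 / 0.035² = 3.8416 × 0.1476 / 0.001225 ≈ 462.87.
Rounding up gives n = 463.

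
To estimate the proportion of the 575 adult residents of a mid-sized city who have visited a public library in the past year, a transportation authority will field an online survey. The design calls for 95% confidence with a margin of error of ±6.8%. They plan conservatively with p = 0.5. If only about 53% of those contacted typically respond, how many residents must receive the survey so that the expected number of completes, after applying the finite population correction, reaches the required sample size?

For 95% confidence, z = 1.960.
Completed interviews needed (unadjusted): n₀ = 1.960² × 0.2500 / 0.068² ≈ 207.70 → 208.
FPC for N = 575: n = 208 / (1 + 207/575) = 208 / 1.3600 ≈ 152.94 → 153.
At a 53% response rate, contacts needed = 153 / 0.53 ≈ 288.68 → 289.

289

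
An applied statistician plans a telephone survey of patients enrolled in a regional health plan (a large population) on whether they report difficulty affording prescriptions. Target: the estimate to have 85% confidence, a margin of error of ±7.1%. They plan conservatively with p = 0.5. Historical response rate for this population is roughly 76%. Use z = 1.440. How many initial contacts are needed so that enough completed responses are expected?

136

Completed interviews needed: n₀ = 1.440² × 0.2500 / 0.071² ≈ 102.84 → 103.
At a 76% response rate, contacts needed = 103 / 0.76 ≈ 135.53 → 136.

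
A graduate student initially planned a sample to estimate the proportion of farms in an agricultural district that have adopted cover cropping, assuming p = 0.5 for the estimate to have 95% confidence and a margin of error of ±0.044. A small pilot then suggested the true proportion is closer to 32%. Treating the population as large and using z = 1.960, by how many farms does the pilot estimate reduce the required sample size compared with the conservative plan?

Conservative (p = 0.5): n = 1.960² × 0.25 / 0.044² ≈ 496.07 → 497.
Using p = 0.32: p(1−p) = 0.2176, so n = 1.960² × 0.2176 / 0.044² ≈ 431.78 → 432.
Reduction: 497 − 432 = 65.

65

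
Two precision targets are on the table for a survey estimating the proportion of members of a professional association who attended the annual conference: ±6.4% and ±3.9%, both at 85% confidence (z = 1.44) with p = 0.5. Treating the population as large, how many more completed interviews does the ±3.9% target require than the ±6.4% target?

At ±6.4%: n = 1.44² × 0.2500 / 0.064² ≈ 126.56 → 127.
At ±3.9%: n = 1.44² × 0.2500 / 0.039² ≈ 340.83 → 341.
Additional respondents: 341 − 127 = 214.

214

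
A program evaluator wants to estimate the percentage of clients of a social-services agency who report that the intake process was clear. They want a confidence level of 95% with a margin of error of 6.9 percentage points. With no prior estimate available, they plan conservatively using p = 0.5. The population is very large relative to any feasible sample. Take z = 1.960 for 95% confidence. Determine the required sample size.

202

With p = 0.5, p(1−p) = 0.25.
n = z²·p(1−p)/E² = 1.960² × 0.2500 / 0.069² = 3.8416 × 0.2500 / 0.004761 ≈ 201.72.
Rounding up gives n = 202.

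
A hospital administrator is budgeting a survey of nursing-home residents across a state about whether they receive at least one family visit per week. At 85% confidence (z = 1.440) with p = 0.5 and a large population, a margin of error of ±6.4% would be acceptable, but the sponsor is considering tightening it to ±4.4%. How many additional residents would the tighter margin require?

141

At ±6.4%: n = 1.440² × 0.2500 / 0.064² ≈ 126.56 → 127.
At ±4.4%: n = 1.440² × 0.2500 / 0.044² ≈ 267.77 → 268.
Additional respondents: 268 − 127 = 141.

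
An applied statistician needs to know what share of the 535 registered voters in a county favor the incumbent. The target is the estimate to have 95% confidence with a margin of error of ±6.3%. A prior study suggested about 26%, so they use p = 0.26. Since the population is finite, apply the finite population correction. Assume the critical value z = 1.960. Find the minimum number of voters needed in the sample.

139

Unadjusted: n₀ = 1.960² × 0.26 × 0.74 / 0.063² ≈ 186.22, so n₀ = 187.
Finite population correction with N = 535: n = n₀ / (1 + (n₀−1)/N) = 187 / (1 + 186/535) = 187 / 1.3477 ≈ 138.76.
Rounding up, n = 139.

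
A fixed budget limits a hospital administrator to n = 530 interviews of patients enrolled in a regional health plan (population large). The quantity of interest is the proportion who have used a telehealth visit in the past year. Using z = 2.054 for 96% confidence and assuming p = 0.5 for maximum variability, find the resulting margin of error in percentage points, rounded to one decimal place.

SE(p̂) = √[p(1−p)/n] = √[0.2500/530] = 0.02172.
E = z × SE = 2.054 × 0.02172 = 0.04461, or 4.5 percentage points.

4.5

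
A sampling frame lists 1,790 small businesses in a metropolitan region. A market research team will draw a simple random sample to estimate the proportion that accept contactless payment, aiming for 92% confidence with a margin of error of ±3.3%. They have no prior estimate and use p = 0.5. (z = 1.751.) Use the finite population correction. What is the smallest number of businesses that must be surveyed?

506

Unadjusted: n₀ = 1.751² × 0.50 × 0.50 / 0.033² ≈ 703.86, so n₀ = 704.
Finite population correction with N = 1,790: n = n₀ / (1 + (n₀−1)/N) = 704 / (1 + 703/1790) = 704 / 1.3927 ≈ 505.48.
Rounding up, n = 506.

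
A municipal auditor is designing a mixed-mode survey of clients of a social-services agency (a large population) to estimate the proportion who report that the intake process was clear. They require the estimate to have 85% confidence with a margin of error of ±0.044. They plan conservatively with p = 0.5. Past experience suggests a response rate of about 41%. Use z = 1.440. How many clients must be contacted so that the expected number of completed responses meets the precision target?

Completed interviews needed: n₀ = 1.440² × 0.2500 / 0.044² ≈ 267.77 → 268.
At a 41% response rate, contacts needed = 268 / 0.41 ≈ 653.66 → 654.

654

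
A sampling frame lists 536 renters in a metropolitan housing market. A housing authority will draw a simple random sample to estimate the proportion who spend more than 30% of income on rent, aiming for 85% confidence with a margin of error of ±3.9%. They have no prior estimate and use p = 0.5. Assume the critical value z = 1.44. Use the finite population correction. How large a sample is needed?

Unadjusted: n₀ = 1.44² × 0.50 × 0.50 / 0.039² ≈ 340.83, so n₀ = 341.
Finite population correction with N = 536: n = n₀ / (1 + (n₀−1)/N) = 341 / (1 + 340/536) = 341 / 1.6343 ≈ 208.65.
Rounding up, n = 209.

209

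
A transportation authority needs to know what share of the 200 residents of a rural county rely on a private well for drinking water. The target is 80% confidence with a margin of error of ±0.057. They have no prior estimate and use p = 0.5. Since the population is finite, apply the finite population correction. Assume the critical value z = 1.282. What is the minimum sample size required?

78

Unadjusted: n₀ = 1.282² × 0.50 × 0.50 / 0.057² ≈ 126.46, so n₀ = 127.
Finite population correction with N = 200: n = n₀ / (1 + (n₀−1)/N) = 127 / (1 + 126/200) = 127 / 1.6300 ≈ 77.91.
Rounding up, n = 78.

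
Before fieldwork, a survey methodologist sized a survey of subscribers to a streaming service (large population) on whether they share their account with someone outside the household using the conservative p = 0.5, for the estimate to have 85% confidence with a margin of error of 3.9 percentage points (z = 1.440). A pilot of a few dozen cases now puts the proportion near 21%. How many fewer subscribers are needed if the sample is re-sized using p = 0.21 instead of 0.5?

114

Conservative (p = 0.5): n = 1.440² × 0.25 / 0.039² ≈ 340.83 → 341.
Using p = 0.21: p(1−p) = 0.1659, so n = 1.440² × 0.1659 / 0.039² ≈ 226.17 → 227.
Reduction: 341 − 227 = 114.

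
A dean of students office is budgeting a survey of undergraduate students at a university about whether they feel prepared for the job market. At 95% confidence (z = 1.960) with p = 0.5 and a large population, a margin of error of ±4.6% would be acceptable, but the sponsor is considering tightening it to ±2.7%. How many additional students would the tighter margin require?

864

At ±4.6%: n = 1.960² × 0.2500 / 0.046² ≈ 453.88 → 454.
At ±2.7%: n = 1.960² × 0.2500 / 0.027² ≈ 1317.42 → 1318.
Additional respondents: 1318 − 454 = 864.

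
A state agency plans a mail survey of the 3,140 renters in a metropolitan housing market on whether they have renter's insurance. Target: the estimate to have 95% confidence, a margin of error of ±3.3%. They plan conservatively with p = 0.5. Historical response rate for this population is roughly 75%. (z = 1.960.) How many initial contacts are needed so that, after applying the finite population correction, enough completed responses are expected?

919

Completed interviews needed (unadjusted): n₀ = 1.960² × 0.2500 / 0.033² ≈ 881.91 → 882.
FPC for N = 3,140: n = 882 / (1 + 881/3140) = 882 / 1.2806 ≈ 688.75 → 689.
At a 75% response rate, contacts needed = 689 / 0.75 ≈ 918.67 → 919.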